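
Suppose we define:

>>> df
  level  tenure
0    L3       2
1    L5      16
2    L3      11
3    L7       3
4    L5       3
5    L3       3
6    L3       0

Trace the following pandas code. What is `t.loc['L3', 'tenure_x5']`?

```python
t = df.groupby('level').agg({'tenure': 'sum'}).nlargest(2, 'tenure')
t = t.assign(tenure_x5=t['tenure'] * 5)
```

group by level, sum of tenure:
       tenure
level        
L3         16
L5         19
L7          3
take 2 rows with largest tenure:
       tenure
level        
L5         19
L3         16
add column tenure_x5 = t['tenure'] * 5:
       tenure  tenure_x5
level                   
L5         19         95
L3         16         80

80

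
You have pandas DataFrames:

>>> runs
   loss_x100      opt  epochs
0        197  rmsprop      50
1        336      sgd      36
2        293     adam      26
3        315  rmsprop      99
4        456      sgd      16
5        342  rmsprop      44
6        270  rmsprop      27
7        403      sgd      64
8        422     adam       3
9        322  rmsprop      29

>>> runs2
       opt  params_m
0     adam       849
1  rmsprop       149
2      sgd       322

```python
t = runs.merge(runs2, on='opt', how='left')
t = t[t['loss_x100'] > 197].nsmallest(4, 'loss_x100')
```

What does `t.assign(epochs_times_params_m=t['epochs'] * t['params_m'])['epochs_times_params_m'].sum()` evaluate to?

merge on 'opt' (how='left') → 10 rows:
   loss_x100      opt  epochs  params_m
0        197  rmsprop      50       149
1        336      sgd      36       322
2        293     adam      26       849
3        315  rmsprop      99       149
4        456      sgd      16       322
5        342  rmsprop      44       149
6        270  rmsprop      27       149
7        403      sgd      64       322
8        422     adam       3       849
9        322  rmsprop      29       149
filter rows where loss_x100 > 197:
   loss_x100      opt  epochs  params_m
1        336      sgd      36       322
2        293     adam      26       849
3        315  rmsprop      99       149
4        456      sgd      16       322
5        342  rmsprop      44       149
6        270  rmsprop      27       149
7        403      sgd      64       322
8        422     adam       3       849
9        322  rmsprop      29       149
take 4 rows with smallest loss_x100:
   loss_x100      opt  epochs  params_m
6        270  rmsprop      27       149
2        293     adam      26       849
3        315  rmsprop      99       149
9        322  rmsprop      29       149
add column epochs_times_params_m = t['epochs'] * t['params_m']:
   loss_x100      opt  epochs  params_m  epochs_times_params_m
6        270  rmsprop      27       149                   4023
2        293     adam      26       849                  22074
3        315  rmsprop      99       149                  14751
9        322  rmsprop      29       149                   4321

45169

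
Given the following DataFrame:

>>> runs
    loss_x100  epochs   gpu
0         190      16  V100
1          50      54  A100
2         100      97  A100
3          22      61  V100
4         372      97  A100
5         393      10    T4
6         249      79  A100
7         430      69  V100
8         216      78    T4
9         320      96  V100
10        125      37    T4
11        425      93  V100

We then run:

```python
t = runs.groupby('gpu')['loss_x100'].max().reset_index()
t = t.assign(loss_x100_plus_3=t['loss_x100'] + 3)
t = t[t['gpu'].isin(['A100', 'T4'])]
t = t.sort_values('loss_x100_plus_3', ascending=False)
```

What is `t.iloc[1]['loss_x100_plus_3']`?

375

group by gpu, max of loss_x100:
gpu
A100    372
T4      393
V100    430
Name: loss_x100, dtype: int64
reset_index():
    gpu  loss_x100
0  A100        372
1    T4        393
2  V100        430
add column loss_x100_plus_3 = t['loss_x100'] + 3:
    gpu  loss_x100  loss_x100_plus_3
0  A100        372               375
1    T4        393               396
2  V100        430               433
filter rows where gpu in ['A100', 'T4']:
    gpu  loss_x100  loss_x100_plus_3
0  A100        372               375
1    T4        393               396
sort by loss_x100_plus_3 descending:
    gpu  loss_x100  loss_x100_plus_3
1    T4        393               396
0  A100        372               375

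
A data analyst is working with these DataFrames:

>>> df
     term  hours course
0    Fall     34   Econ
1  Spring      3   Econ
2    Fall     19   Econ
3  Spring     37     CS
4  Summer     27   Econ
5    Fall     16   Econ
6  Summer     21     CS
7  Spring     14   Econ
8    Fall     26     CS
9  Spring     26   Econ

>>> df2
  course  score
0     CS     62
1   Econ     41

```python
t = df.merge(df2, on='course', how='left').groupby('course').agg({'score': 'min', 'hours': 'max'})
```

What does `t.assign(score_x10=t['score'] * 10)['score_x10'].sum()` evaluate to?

merge on 'course' (how='left') → 10 rows:
     term  hours course  score
0    Fall     34   Econ     41
1  Spring      3   Econ     41
2    Fall     19   Econ     41
3  Spring     37     CS     62
4  Summer     27   Econ     41
5    Fall     16   Econ     41
6  Summer     21     CS     62
7  Spring     14   Econ     41
8    Fall     26     CS     62
9  Spring     26   Econ     41
group by course: min(score), max(hours):
        score  hours
course              
CS         62     37
Econ       41     34
add column score_x10 = t['score'] * 10:
        score  hours  score_x10
course                         
CS         62     37        620
Econ       41     34        410
Finally, sum of column 'score_x10' = 1030.

1030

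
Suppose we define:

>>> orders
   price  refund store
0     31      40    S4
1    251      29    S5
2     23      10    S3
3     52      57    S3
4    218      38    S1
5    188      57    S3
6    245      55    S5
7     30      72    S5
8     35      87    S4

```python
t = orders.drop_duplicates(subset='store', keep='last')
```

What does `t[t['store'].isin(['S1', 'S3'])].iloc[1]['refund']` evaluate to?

57

drop duplicate store (keep=last):
   price  refund store
4    218      38    S1
5    188      57    S3
7     30      72    S5
8     35      87    S4
filter rows where store in ['S1', 'S3']:
   price  refund store
4    218      38    S1
5    188      57    S3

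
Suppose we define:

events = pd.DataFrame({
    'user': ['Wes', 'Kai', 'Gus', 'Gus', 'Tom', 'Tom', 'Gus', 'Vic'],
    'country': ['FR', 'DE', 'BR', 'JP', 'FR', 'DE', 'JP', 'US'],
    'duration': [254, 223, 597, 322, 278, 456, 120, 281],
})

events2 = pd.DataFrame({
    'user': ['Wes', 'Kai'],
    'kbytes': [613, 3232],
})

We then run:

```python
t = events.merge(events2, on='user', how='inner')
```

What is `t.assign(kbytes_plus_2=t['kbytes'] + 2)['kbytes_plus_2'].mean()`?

1924.5

merge on 'user' (how='inner') → 2 rows:
  user country  duration  kbytes
0  Wes      FR       254     613
1  Kai      DE       223    3232
add column kbytes_plus_2 = t['kbytes'] + 2:
  user country  duration  kbytes  kbytes_plus_2
0  Wes      FR       254     613            615
1  Kai      DE       223    3232           3234
Hence 1924.5.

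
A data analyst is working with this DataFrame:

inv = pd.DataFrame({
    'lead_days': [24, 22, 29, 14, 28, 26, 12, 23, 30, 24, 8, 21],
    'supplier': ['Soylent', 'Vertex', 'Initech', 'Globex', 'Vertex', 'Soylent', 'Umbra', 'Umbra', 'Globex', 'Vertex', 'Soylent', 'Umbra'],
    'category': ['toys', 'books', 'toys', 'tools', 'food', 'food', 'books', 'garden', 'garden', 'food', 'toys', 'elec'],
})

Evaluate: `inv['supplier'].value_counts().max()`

3

value_counts of supplier:
supplier
Soylent    3
Vertex     3
Umbra      3
Globex     2
Initech    1
Name: count, dtype: int64
max of the resulting series → 3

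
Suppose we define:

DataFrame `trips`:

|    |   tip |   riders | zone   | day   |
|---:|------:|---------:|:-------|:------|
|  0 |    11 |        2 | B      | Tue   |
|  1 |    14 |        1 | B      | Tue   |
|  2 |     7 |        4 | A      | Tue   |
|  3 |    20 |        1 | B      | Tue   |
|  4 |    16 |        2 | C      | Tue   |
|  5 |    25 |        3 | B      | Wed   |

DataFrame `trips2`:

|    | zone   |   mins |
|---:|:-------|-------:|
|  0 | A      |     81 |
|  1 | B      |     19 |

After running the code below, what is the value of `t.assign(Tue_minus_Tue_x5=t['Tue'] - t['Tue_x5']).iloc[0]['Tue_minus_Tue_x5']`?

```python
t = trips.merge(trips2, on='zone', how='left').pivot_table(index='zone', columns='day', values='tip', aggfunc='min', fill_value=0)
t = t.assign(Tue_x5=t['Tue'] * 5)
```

-28

merge on 'zone' (how='left') → 6 rows:
   tip  riders zone  day  mins
0   11       2    B  Tue  19.0
1   14       1    B  Tue  19.0
2    7       4    A  Tue  81.0
3   20       1    B  Tue  19.0
4   16       2    C  Tue   NaN
5   25       3    B  Wed  19.0
pivot: rows=zone, cols=day, min(tip):
day   Tue  Wed
zone          
A       7    0
B      11   25
C      16    0
add column Tue_x5 = t['Tue'] * 5:
day   Tue  Wed  Tue_x5
zone                  
A       7    0      35
B      11   25      55
C      16    0      80
add column Tue_minus_Tue_x5 = t['Tue'] - t['Tue_x5']:
day   Tue  Wed  Tue_x5  Tue_minus_Tue_x5
zone                                    
A       7    0      35               -28
B      11   25      55               -44
C      16    0      80               -64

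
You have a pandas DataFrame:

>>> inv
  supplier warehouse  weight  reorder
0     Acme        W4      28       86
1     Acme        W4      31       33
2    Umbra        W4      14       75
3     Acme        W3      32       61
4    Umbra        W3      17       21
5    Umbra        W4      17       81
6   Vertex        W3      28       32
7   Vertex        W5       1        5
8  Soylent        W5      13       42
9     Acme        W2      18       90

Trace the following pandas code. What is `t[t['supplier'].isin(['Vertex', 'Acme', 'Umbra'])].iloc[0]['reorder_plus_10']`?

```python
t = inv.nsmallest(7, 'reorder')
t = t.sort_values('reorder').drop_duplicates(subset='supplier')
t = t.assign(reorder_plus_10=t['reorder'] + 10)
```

15

take 7 rows with smallest reorder:
  supplier warehouse  weight  reorder
7   Vertex        W5       1        5
4    Umbra        W3      17       21
6   Vertex        W3      28       32
1     Acme        W4      31       33
8  Soylent        W5      13       42
3     Acme        W3      32       61
2    Umbra        W4      14       75
sort by reorder:
  supplier warehouse  weight  reorder
7   Vertex        W5       1        5
4    Umbra        W3      17       21
6   Vertex        W3      28       32
1     Acme        W4      31       33
8  Soylent        W5      13       42
3     Acme        W3      32       61
2    Umbra        W4      14       75
drop duplicate supplier (keep=first):
  supplier warehouse  weight  reorder
7   Vertex        W5       1        5
4    Umbra        W3      17       21
1     Acme        W4      31       33
8  Soylent        W5      13       42
add column reorder_plus_10 = t['reorder'] + 10:
  supplier warehouse  weight  reorder  reorder_plus_10
7   Vertex        W5       1        5               15
4    Umbra        W3      17       21               31
1     Acme        W4      31       33               43
8  Soylent        W5      13       42               52
filter rows where supplier in ['Vertex', 'Acme', 'Umbra']:
  supplier warehouse  weight  reorder  reorder_plus_10
7   Vertex        W5       1        5               15
4    Umbra        W3      17       21               31
1     Acme        W4      31       33               43
Reading off the value at position 0, column 'reorder_plus_10', we get 15.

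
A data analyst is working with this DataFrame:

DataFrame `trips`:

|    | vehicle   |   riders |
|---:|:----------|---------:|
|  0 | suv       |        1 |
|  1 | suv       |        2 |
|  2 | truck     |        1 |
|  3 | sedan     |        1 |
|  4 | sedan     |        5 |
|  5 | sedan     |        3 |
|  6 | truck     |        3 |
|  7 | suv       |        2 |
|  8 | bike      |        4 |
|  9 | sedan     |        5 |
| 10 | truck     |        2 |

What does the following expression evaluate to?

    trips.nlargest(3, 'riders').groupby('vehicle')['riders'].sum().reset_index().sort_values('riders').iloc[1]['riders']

take 3 rows with largest riders:
  vehicle  riders
4   sedan       5
9   sedan       5
8    bike       4
group by vehicle, sum of riders:
vehicle
bike      4
sedan    10
Name: riders, dtype: int64
reset_index():
  vehicle  riders
0    bike       4
1   sedan      10
sort by riders:
  vehicle  riders
0    bike       4
1   sedan      10

10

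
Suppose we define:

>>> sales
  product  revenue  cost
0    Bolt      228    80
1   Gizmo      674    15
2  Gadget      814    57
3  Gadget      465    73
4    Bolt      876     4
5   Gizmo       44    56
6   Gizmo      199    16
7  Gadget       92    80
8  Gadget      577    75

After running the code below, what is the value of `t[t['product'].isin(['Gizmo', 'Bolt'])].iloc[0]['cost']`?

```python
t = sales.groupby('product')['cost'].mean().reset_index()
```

group by product, mean of cost:
product
Bolt      42.00
Gadget    71.25
Gizmo     29.00
Name: cost, dtype: float64
reset_index():
  product   cost
0    Bolt  42.00
1  Gadget  71.25
2   Gizmo  29.00
filter rows where product in ['Gizmo', 'Bolt']:
  product  cost
0    Bolt  42.0
2   Gizmo  29.0

42.0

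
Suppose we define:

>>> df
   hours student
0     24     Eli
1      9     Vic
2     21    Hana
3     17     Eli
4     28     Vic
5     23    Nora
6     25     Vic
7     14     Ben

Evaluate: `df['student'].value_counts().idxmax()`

Vic

value_counts of student:
student
Vic     3
Eli     2
Hana    1
Nora    1
Ben     1
Name: count, dtype: int64
The label with the largest value is Vic.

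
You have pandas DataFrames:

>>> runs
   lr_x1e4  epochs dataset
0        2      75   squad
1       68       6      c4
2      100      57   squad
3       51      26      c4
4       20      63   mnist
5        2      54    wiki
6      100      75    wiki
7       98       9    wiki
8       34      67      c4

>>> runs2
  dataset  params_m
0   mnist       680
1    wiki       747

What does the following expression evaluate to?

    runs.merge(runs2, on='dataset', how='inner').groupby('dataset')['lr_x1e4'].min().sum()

22

merge on 'dataset' (how='inner') → 4 rows:
   lr_x1e4  epochs dataset  params_m
0       20      63   mnist       680
1        2      54    wiki       747
2      100      75    wiki       747
3       98       9    wiki       747
group by dataset, min of lr_x1e4:
dataset
mnist    20
wiki      2
Name: lr_x1e4, dtype: int64
Then the sum of the resulting series: 22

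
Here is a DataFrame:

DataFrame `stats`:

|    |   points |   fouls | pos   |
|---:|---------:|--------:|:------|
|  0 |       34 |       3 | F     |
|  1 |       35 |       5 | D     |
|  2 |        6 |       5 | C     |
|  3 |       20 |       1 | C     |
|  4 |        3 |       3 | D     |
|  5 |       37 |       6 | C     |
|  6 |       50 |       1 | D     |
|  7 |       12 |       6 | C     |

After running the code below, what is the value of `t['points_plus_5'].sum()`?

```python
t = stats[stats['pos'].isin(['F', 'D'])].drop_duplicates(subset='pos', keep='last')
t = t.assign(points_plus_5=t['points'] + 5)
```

94

filter rows where pos in ['F', 'D']:
   points  fouls pos
0      34      3   F
1      35      5   D
4       3      3   D
6      50      1   D
drop duplicate pos (keep=last):
   points  fouls pos
0      34      3   F
6      50      1   D
add column points_plus_5 = t['points'] + 5:
   points  fouls pos  points_plus_5
0      34      3   F             39
6      50      1   D             55
Then the sum of column 'points_plus_5': 94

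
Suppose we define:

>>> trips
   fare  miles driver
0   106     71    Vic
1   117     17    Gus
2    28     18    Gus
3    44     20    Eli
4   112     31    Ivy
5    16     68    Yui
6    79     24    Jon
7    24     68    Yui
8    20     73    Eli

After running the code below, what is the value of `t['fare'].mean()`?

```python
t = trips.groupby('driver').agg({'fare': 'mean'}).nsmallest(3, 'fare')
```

group by driver, mean of fare:
         fare
driver       
Eli      32.0
Gus      72.5
Ivy     112.0
Jon      79.0
Vic     106.0
Yui      20.0
take 3 rows with smallest fare:
        fare
driver      
Yui     20.0
Eli     32.0
Gus     72.5
Finally, mean of column 'fare' = 41.5.

41.5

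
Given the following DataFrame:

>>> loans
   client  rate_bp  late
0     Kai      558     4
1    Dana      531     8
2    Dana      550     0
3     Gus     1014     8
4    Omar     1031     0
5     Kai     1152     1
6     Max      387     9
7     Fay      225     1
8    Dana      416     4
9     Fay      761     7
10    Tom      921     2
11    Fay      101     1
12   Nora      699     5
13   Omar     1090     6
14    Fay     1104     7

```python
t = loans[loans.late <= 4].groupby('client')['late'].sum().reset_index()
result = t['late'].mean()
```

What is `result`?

2.6

filter rows where late <= 4:
   client  rate_bp  late
0     Kai      558     4
2    Dana      550     0
4    Omar     1031     0
5     Kai     1152     1
7     Fay      225     1
8    Dana      416     4
10    Tom      921     2
11    Fay      101     1
group by client, sum of late:
client
Dana    4
Fay     2
Kai     5
Omar    0
Tom     2
Name: late, dtype: int64
reset_index():
  client  late
0   Dana     4
1    Fay     2
2    Kai     5
3   Omar     0
4    Tom     2
Then the mean of column 'late': 2.6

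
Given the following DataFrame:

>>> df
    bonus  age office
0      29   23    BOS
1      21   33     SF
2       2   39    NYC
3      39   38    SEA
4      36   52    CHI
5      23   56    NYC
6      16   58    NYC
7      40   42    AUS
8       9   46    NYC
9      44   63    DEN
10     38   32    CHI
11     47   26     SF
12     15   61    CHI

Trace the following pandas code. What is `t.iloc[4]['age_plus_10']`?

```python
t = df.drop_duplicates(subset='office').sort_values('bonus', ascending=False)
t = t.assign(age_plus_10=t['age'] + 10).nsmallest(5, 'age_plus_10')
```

52

drop duplicate office (keep=first):
   bonus  age office
0     29   23    BOS
1     21   33     SF
2      2   39    NYC
3     39   38    SEA
4     36   52    CHI
7     40   42    AUS
9     44   63    DEN
sort by bonus descending:
   bonus  age office
9     44   63    DEN
7     40   42    AUS
3     39   38    SEA
4     36   52    CHI
0     29   23    BOS
1     21   33     SF
2      2   39    NYC
add column age_plus_10 = t['age'] + 10:
   bonus  age office  age_plus_10
9     44   63    DEN           73
7     40   42    AUS           52
3     39   38    SEA           48
4     36   52    CHI           62
0     29   23    BOS           33
1     21   33     SF           43
2      2   39    NYC           49
take 5 rows with smallest age_plus_10:
   bonus  age office  age_plus_10
0     29   23    BOS           33
1     21   33     SF           43
3     39   38    SEA           48
2      2   39    NYC           49
7     40   42    AUS           52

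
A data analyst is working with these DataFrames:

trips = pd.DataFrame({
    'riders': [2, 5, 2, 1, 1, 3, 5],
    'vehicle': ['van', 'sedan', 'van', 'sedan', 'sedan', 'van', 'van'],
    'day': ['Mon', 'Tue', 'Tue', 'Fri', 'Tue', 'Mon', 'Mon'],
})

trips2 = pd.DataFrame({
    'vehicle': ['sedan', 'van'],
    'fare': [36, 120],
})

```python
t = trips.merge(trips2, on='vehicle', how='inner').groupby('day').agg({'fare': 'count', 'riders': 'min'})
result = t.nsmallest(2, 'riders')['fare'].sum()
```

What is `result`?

4

merge on 'vehicle' (how='inner') → 7 rows:
   riders vehicle  day  fare
0       2     van  Mon   120
1       5   sedan  Tue    36
2       2     van  Tue   120
3       1   sedan  Fri    36
4       1   sedan  Tue    36
5       3     van  Mon   120
6       5     van  Mon   120
group by day: count(fare), min(riders):
     fare  riders
day              
Fri     1       1
Mon     3       2
Tue     3       1
take 2 rows with smallest riders:
     fare  riders
day              
Fri     1       1
Tue     3       1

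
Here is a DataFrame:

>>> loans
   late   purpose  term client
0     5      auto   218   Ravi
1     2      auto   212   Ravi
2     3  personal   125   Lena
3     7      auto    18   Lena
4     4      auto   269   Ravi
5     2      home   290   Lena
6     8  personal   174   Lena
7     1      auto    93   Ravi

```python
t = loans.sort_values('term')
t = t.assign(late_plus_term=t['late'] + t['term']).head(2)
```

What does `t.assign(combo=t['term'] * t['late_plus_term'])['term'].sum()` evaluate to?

111

sort by term:
   late   purpose  term client
3     7      auto    18   Lena
7     1      auto    93   Ravi
2     3  personal   125   Lena
6     8  personal   174   Lena
1     2      auto   212   Ravi
0     5      auto   218   Ravi
4     4      auto   269   Ravi
5     2      home   290   Lena
add column late_plus_term = t['late'] + t['term']:
   late   purpose  term client  late_plus_term
3     7      auto    18   Lena              25
7     1      auto    93   Ravi              94
2     3  personal   125   Lena             128
6     8  personal   174   Lena             182
1     2      auto   212   Ravi             214
0     5      auto   218   Ravi             223
4     4      auto   269   Ravi             273
5     2      home   290   Lena             292
take first 2 rows:
   late purpose  term client  late_plus_term
3     7    auto    18   Lena              25
7     1    auto    93   Ravi              94
add column combo = t['term'] * t['late_plus_term']:
   late purpose  term client  late_plus_term  combo
3     7    auto    18   Lena              25    450
7     1    auto    93   Ravi              94   8742
The sum of column 'term' is 111.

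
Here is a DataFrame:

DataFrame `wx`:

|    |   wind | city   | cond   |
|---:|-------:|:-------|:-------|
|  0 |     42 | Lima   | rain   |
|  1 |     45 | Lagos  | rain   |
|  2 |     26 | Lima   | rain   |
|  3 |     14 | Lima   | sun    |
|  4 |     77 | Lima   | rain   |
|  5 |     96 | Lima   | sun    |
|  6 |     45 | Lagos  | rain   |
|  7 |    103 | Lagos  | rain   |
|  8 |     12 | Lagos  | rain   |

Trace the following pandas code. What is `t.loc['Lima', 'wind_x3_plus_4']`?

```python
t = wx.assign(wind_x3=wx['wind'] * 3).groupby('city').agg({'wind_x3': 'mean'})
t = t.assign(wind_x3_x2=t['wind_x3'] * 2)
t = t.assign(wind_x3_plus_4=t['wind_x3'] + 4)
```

add column wind_x3 = wx['wind'] * 3:
   wind   city  cond  wind_x3
0    42   Lima  rain      126
1    45  Lagos  rain      135
2    26   Lima  rain       78
3    14   Lima   sun       42
4    77   Lima  rain      231
5    96   Lima   sun      288
6    45  Lagos  rain      135
7   103  Lagos  rain      309
8    12  Lagos  rain       36
group by city, mean of wind_x3:
       wind_x3
city          
Lagos   153.75
Lima    153.00
add column wind_x3_x2 = t['wind_x3'] * 2:
       wind_x3  wind_x3_x2
city                      
Lagos   153.75       307.5
Lima    153.00       306.0
add column wind_x3_plus_4 = t['wind_x3'] + 4:
       wind_x3  wind_x3_x2  wind_x3_plus_4
city                                      
Lagos   153.75       307.5          157.75
Lima    153.00       306.0          157.00

157.0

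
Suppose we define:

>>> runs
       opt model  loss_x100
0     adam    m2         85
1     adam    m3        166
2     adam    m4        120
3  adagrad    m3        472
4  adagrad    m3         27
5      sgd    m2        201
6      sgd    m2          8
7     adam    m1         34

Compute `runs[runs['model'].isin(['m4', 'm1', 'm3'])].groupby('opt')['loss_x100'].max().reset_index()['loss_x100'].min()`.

filter rows where model in ['m4', 'm1', 'm3']:
       opt model  loss_x100
1     adam    m3        166
2     adam    m4        120
3  adagrad    m3        472
4  adagrad    m3         27
7     adam    m1         34
group by opt, max of loss_x100:
opt
adagrad    472
adam       166
Name: loss_x100, dtype: int64
reset_index():
       opt  loss_x100
0  adagrad        472
1     adam        166
Finally, min of column 'loss_x100' = 166.

166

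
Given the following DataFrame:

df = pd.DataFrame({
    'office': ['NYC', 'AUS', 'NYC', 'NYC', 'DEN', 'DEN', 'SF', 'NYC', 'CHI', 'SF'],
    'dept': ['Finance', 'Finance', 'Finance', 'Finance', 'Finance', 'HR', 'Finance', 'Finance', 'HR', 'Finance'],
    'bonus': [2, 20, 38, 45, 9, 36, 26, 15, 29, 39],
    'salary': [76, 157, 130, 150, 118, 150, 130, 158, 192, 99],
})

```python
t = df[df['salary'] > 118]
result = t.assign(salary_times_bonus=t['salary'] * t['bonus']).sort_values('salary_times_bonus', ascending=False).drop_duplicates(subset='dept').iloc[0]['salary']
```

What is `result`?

filter rows where salary > 118:
  office     dept  bonus  salary
1    AUS  Finance     20     157
2    NYC  Finance     38     130
3    NYC  Finance     45     150
5    DEN       HR     36     150
6     SF  Finance     26     130
7    NYC  Finance     15     158
8    CHI       HR     29     192
add column salary_times_bonus = t['salary'] * t['bonus']:
  office     dept  bonus  salary  salary_times_bonus
1    AUS  Finance     20     157                3140
2    NYC  Finance     38     130                4940
3    NYC  Finance     45     150                6750
5    DEN       HR     36     150                5400
6     SF  Finance     26     130                3380
7    NYC  Finance     15     158                2370
8    CHI       HR     29     192                5568
sort by salary_times_bonus descending:
  office     dept  bonus  salary  salary_times_bonus
3    NYC  Finance     45     150                6750
8    CHI       HR     29     192                5568
5    DEN       HR     36     150                5400
2    NYC  Finance     38     130                4940
6     SF  Finance     26     130                3380
1    AUS  Finance     20     157                3140
7    NYC  Finance     15     158                2370
drop duplicate dept (keep=first):
  office     dept  bonus  salary  salary_times_bonus
3    NYC  Finance     45     150                6750
8    CHI       HR     29     192                5568
Hence 150.

150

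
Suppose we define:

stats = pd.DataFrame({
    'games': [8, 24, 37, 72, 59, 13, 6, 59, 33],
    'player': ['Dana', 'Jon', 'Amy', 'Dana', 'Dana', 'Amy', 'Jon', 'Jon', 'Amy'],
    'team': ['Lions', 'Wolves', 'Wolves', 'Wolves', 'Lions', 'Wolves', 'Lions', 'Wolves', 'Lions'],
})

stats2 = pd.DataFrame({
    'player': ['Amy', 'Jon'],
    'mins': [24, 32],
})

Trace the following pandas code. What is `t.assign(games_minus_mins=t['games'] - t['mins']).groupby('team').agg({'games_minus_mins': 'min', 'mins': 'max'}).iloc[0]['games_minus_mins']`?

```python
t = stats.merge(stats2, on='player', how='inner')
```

-26

merge on 'player' (how='inner') → 6 rows:
   games player    team  mins
0     24    Jon  Wolves    32
1     37    Amy  Wolves    24
2     13    Amy  Wolves    24
3      6    Jon   Lions    32
4     59    Jon  Wolves    32
5     33    Amy   Lions    24
add column games_minus_mins = t['games'] - t['mins']:
   games player    team  mins  games_minus_mins
0     24    Jon  Wolves    32                -8
1     37    Amy  Wolves    24                13
2     13    Amy  Wolves    24               -11
3      6    Jon   Lions    32               -26
4     59    Jon  Wolves    32                27
5     33    Amy   Lions    24                 9
group by team: min(games_minus_mins), max(mins):
        games_minus_mins  mins
team                          
Lions                -26    32
Wolves               -11    32
Hence -26.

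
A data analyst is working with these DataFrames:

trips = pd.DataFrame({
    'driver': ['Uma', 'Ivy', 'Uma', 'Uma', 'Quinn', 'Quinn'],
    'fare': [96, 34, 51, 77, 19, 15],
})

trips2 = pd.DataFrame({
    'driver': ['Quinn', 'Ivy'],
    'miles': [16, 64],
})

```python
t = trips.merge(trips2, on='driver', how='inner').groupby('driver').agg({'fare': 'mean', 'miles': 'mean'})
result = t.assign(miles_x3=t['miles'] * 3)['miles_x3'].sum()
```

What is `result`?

merge on 'driver' (how='inner') → 3 rows:
  driver  fare  miles
0    Ivy    34     64
1  Quinn    19     16
2  Quinn    15     16
group by driver: mean(fare), mean(miles):
        fare  miles
driver             
Ivy     34.0   64.0
Quinn   17.0   16.0
add column miles_x3 = t['miles'] * 3:
        fare  miles  miles_x3
driver                       
Ivy     34.0   64.0     192.0
Quinn   17.0   16.0      48.0
Finally, sum of column 'miles_x3' = 240.0.

240.0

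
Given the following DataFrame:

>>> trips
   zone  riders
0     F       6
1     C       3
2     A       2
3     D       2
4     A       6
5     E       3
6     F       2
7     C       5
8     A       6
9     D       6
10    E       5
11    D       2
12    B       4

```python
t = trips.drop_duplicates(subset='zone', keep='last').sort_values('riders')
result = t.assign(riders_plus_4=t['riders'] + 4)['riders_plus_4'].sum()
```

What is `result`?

48

drop duplicate zone (keep=last):
   zone  riders
6     F       2
7     C       5
8     A       6
10    E       5
11    D       2
12    B       4
sort by riders:
   zone  riders
6     F       2
11    D       2
12    B       4
7     C       5
10    E       5
8     A       6
add column riders_plus_4 = t['riders'] + 4:
   zone  riders  riders_plus_4
6     F       2              6
11    D       2              6
12    B       4              8
7     C       5              9
10    E       5              9
8     A       6             10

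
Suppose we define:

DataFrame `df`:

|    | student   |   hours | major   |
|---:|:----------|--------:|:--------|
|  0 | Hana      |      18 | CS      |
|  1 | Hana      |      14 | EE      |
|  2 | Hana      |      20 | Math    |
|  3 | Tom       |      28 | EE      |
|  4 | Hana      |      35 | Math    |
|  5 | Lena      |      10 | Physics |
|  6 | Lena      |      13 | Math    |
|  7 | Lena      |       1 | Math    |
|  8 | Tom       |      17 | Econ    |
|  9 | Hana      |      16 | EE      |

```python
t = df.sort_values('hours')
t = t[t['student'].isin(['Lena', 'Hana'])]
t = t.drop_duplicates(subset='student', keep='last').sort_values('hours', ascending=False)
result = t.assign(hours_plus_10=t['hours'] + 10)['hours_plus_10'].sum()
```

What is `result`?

sort by hours:
  student  hours    major
7    Lena      1     Math
5    Lena     10  Physics
6    Lena     13     Math
1    Hana     14       EE
9    Hana     16       EE
8     Tom     17     Econ
0    Hana     18       CS
2    Hana     20     Math
3     Tom     28       EE
4    Hana     35     Math
filter rows where student in ['Lena', 'Hana']:
  student  hours    major
7    Lena      1     Math
5    Lena     10  Physics
6    Lena     13     Math
1    Hana     14       EE
9    Hana     16       EE
0    Hana     18       CS
2    Hana     20     Math
4    Hana     35     Math
drop duplicate student (keep=last):
  student  hours major
6    Lena     13  Math
4    Hana     35  Math
sort by hours descending:
  student  hours major
4    Hana     35  Math
6    Lena     13  Math
add column hours_plus_10 = t['hours'] + 10:
  student  hours major  hours_plus_10
4    Hana     35  Math             45
6    Lena     13  Math             23

68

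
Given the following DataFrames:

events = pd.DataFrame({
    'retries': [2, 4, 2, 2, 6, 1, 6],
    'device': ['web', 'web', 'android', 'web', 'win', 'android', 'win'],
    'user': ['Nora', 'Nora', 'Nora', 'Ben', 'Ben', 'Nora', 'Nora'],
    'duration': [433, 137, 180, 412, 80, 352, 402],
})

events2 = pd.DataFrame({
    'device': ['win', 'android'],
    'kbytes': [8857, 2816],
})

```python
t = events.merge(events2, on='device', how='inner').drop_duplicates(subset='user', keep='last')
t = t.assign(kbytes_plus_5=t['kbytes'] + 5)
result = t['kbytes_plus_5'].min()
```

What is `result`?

merge on 'device' (how='inner') → 4 rows:
   retries   device  user  duration  kbytes
0        2  android  Nora       180    2816
1        6      win   Ben        80    8857
2        1  android  Nora       352    2816
3        6      win  Nora       402    8857
drop duplicate user (keep=last):
   retries device  user  duration  kbytes
1        6    win   Ben        80    8857
3        6    win  Nora       402    8857
add column kbytes_plus_5 = t['kbytes'] + 5:
   retries device  user  duration  kbytes  kbytes_plus_5
1        6    win   Ben        80    8857           8862
3        6    win  Nora       402    8857           8862

8862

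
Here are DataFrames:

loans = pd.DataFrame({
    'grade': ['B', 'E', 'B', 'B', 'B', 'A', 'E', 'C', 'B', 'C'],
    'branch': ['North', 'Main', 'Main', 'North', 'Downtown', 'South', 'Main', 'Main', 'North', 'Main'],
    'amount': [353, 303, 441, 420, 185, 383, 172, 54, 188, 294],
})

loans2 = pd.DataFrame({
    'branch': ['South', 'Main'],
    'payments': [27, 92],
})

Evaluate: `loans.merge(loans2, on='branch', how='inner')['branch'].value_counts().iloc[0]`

merge on 'branch' (how='inner') → 6 rows:
  grade branch  amount  payments
0     E   Main     303        92
1     B   Main     441        92
2     A  South     383        27
3     E   Main     172        92
4     C   Main      54        92
5     C   Main     294        92
value_counts of branch:
branch
Main     5
South    1
Name: count, dtype: int64
Finally, value at position 0 = 5.

5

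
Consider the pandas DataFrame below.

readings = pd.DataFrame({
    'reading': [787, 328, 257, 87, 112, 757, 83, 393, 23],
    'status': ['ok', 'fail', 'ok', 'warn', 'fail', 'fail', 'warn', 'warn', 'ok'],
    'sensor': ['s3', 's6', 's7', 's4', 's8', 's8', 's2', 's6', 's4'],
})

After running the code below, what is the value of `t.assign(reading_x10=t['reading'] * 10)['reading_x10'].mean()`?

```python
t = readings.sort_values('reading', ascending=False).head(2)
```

sort by reading descending:
   reading status sensor
0      787     ok     s3
5      757   fail     s8
7      393   warn     s6
1      328   fail     s6
2      257     ok     s7
4      112   fail     s8
3       87   warn     s4
6       83   warn     s2
8       23     ok     s4
take first 2 rows:
   reading status sensor
0      787     ok     s3
5      757   fail     s8
add column reading_x10 = t['reading'] * 10:
   reading status sensor  reading_x10
0      787     ok     s3         7870
5      757   fail     s8         7570
Reading off the mean of column 'reading_x10', we get 7720.0.

7720.0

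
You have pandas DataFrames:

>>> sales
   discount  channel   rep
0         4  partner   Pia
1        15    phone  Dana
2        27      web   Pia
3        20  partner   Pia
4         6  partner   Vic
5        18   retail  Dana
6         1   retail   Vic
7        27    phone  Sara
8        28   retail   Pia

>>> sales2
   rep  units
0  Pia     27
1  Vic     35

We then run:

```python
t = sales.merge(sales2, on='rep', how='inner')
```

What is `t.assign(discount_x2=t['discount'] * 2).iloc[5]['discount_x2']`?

56

merge on 'rep' (how='inner') → 6 rows:
   discount  channel  rep  units
0         4  partner  Pia     27
1        27      web  Pia     27
2        20  partner  Pia     27
3         6  partner  Vic     35
4         1   retail  Vic     35
5        28   retail  Pia     27
add column discount_x2 = t['discount'] * 2:
   discount  channel  rep  units  discount_x2
0         4  partner  Pia     27            8
1        27      web  Pia     27           54
2        20  partner  Pia     27           40
3         6  partner  Vic     35           12
4         1   retail  Vic     35            2
5        28   retail  Pia     27           56
Taking the value at position 5, column 'discount_x2' gives 56.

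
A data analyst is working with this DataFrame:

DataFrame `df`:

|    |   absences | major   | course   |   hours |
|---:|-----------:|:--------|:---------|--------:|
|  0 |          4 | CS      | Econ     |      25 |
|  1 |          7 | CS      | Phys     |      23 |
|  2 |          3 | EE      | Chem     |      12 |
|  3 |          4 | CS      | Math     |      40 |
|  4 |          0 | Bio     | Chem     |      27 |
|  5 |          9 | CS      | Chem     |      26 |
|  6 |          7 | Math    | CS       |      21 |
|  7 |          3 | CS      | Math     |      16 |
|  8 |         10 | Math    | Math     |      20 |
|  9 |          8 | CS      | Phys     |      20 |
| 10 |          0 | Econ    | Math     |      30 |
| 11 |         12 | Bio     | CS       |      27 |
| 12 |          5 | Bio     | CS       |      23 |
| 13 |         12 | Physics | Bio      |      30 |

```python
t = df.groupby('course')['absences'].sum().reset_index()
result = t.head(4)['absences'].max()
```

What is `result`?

group by course, sum of absences:
course
Bio     12
CS      24
Chem    12
Econ     4
Math    17
Phys    15
Name: absences, dtype: int64
reset_index():
  course  absences
0    Bio        12
1     CS        24
2   Chem        12
3   Econ         4
4   Math        17
5   Phys        15
take first 4 rows:
  course  absences
0    Bio        12
1     CS        24
2   Chem        12
3   Econ         4

24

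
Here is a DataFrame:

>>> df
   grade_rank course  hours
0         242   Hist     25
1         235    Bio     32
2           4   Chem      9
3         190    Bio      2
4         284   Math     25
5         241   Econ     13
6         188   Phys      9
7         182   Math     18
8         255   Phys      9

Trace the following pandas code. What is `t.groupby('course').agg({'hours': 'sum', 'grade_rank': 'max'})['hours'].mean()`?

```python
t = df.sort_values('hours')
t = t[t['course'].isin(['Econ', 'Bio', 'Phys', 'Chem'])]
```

18.5

sort by hours:
   grade_rank course  hours
3         190    Bio      2
2           4   Chem      9
6         188   Phys      9
8         255   Phys      9
5         241   Econ     13
7         182   Math     18
0         242   Hist     25
4         284   Math     25
1         235    Bio     32
filter rows where course in ['Econ', 'Bio', 'Phys', 'Chem']:
   grade_rank course  hours
3         190    Bio      2
2           4   Chem      9
6         188   Phys      9
8         255   Phys      9
5         241   Econ     13
1         235    Bio     32
group by course: sum(hours), max(grade_rank):
        hours  grade_rank
course                   
Bio        34         235
Chem        9           4
Econ       13         241
Phys       18         255
mean of column 'hours' → 18.5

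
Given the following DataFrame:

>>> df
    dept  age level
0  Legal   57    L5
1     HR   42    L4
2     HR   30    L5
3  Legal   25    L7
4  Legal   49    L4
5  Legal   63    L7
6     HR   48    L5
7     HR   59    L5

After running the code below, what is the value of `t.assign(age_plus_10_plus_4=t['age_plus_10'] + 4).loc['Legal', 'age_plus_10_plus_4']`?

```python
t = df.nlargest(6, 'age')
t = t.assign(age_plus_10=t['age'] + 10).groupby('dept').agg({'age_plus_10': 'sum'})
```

203

take 6 rows with largest age:
    dept  age level
5  Legal   63    L7
7     HR   59    L5
0  Legal   57    L5
4  Legal   49    L4
6     HR   48    L5
1     HR   42    L4
add column age_plus_10 = t['age'] + 10:
    dept  age level  age_plus_10
5  Legal   63    L7           73
7     HR   59    L5           69
0  Legal   57    L5           67
4  Legal   49    L4           59
6     HR   48    L5           58
1     HR   42    L4           52
group by dept, sum of age_plus_10:
       age_plus_10
dept              
HR             179
Legal          199
add column age_plus_10_plus_4 = t['age_plus_10'] + 4:
       age_plus_10  age_plus_10_plus_4
dept                                  
HR             179                 183
Legal          199                 203
So loc['Legal', 'age_plus_10_plus_4'] = 203.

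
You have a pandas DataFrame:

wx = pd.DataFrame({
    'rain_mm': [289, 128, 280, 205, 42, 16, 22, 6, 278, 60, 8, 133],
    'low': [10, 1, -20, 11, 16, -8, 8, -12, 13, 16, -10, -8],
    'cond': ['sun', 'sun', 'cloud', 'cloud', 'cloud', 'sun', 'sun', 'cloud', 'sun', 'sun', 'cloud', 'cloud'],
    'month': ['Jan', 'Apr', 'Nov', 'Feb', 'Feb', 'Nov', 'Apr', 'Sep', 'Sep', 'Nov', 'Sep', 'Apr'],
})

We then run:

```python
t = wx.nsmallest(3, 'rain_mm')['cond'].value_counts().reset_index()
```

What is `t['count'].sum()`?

3

take 3 rows with smallest rain_mm:
    rain_mm  low   cond month
7         6  -12  cloud   Sep
10        8  -10  cloud   Sep
5        16   -8    sun   Nov
value_counts of cond:
cond
cloud    2
sun      1
Name: count, dtype: int64
reset_index():
    cond  count
0  cloud      2
1    sun      1
sum of column 'count' → 3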